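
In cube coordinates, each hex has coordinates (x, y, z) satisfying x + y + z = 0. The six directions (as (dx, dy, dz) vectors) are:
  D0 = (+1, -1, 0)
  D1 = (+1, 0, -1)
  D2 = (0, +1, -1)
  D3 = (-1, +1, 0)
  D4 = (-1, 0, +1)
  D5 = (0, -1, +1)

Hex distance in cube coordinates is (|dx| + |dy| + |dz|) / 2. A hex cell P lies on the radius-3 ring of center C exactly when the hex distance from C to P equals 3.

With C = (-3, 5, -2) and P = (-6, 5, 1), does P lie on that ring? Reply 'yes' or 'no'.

|px - cx| = |-6 - (-3)| = 3
|py - cy| = |5 - 5| = 0
|pz - cz| = |1 - (-2)| = 3
distance = (3+0+3)/2 = 6/2 = 3
radius = 3; distance == radius -> yes

Answer: yes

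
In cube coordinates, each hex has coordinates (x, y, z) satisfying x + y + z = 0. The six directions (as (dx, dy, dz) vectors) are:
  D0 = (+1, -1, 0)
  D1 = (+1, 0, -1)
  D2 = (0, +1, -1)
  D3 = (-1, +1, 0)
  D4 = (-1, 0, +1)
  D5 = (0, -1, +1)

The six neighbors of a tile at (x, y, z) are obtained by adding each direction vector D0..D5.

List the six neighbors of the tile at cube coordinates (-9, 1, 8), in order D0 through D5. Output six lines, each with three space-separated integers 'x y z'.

Answer: -8 0 8
-8 1 7
-9 2 7
-10 2 8
-10 1 9
-9 0 9

Derivation:
Center: (-9, 1, 8). Add each direction:
  D0: (-9, 1, 8) + (1, -1, 0) = (-8, 0, 8)
  D1: (-9, 1, 8) + (1, 0, -1) = (-8, 1, 7)
  D2: (-9, 1, 8) + (0, 1, -1) = (-9, 2, 7)
  D3: (-9, 1, 8) + (-1, 1, 0) = (-10, 2, 8)
  D4: (-9, 1, 8) + (-1, 0, 1) = (-10, 1, 9)
  D5: (-9, 1, 8) + (0, -1, 1) = (-9, 0, 9)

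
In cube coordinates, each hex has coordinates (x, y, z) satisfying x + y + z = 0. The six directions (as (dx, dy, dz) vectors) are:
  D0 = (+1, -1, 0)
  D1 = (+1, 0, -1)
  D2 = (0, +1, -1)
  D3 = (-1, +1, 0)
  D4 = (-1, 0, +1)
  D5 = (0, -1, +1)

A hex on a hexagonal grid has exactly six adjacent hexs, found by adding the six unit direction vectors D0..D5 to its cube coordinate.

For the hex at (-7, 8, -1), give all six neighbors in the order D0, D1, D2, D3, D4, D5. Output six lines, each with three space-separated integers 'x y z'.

Center: (-7, 8, -1). Add each direction:
  D0: (-7, 8, -1) + (1, -1, 0) = (-6, 7, -1)
  D1: (-7, 8, -1) + (1, 0, -1) = (-6, 8, -2)
  D2: (-7, 8, -1) + (0, 1, -1) = (-7, 9, -2)
  D3: (-7, 8, -1) + (-1, 1, 0) = (-8, 9, -1)
  D4: (-7, 8, -1) + (-1, 0, 1) = (-8, 8, 0)
  D5: (-7, 8, -1) + (0, -1, 1) = (-7, 7, 0)

Answer: -6 7 -1
-6 8 -2
-7 9 -2
-8 9 -1
-8 8 0
-7 7 0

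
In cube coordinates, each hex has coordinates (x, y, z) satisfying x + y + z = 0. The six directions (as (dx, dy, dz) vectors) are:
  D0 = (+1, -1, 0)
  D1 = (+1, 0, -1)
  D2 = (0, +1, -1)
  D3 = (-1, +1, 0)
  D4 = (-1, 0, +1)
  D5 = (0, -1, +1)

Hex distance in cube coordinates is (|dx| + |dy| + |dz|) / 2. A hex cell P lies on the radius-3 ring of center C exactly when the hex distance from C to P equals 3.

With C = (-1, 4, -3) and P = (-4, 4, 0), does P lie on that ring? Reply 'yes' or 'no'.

Answer: yes

Derivation:
|px - cx| = |-4 - (-1)| = 3
|py - cy| = |4 - 4| = 0
|pz - cz| = |0 - (-3)| = 3
distance = (3+0+3)/2 = 6/2 = 3
radius = 3; distance == radius -> yes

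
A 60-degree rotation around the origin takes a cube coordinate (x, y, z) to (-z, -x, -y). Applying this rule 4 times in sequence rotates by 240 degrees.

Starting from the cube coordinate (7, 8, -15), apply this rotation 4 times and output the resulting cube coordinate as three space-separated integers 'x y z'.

Answer: -15 7 8

Derivation:
Start: (7, 8, -15)
Step 1: (7, 8, -15) -> (-(-15), -(7), -(8)) = (15, -7, -8)
Step 2: (15, -7, -8) -> (-(-8), -(15), -(-7)) = (8, -15, 7)
Step 3: (8, -15, 7) -> (-(7), -(8), -(-15)) = (-7, -8, 15)
Step 4: (-7, -8, 15) -> (-(15), -(-7), -(-8)) = (-15, 7, 8)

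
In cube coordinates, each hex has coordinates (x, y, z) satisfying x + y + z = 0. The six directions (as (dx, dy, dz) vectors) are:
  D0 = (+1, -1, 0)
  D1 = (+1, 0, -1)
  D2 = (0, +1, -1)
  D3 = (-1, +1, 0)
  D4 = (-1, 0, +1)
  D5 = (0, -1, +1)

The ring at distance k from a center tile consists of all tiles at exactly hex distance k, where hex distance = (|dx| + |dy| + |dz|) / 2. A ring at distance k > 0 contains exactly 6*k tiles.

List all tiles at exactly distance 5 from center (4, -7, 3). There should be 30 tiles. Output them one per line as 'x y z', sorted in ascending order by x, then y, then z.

Walk ring at distance 5 from (4, -7, 3):
Start at center + D4*5 = (-1, -7, 8)
  hex 0: (-1, -7, 8)
  hex 1: (0, -8, 8)
  hex 2: (1, -9, 8)
  hex 3: (2, -10, 8)
  hex 4: (3, -11, 8)
  hex 5: (4, -12, 8)
  hex 6: (5, -12, 7)
  hex 7: (6, -12, 6)
  hex 8: (7, -12, 5)
  hex 9: (8, -12, 4)
  hex 10: (9, -12, 3)
  hex 11: (9, -11, 2)
  hex 12: (9, -10, 1)
  hex 13: (9, -9, 0)
  hex 14: (9, -8, -1)
  hex 15: (9, -7, -2)
  hex 16: (8, -6, -2)
  hex 17: (7, -5, -2)
  hex 18: (6, -4, -2)
  hex 19: (5, -3, -2)
  hex 20: (4, -2, -2)
  hex 21: (3, -2, -1)
  hex 22: (2, -2, 0)
  hex 23: (1, -2, 1)
  hex 24: (0, -2, 2)
  hex 25: (-1, -2, 3)
  hex 26: (-1, -3, 4)
  hex 27: (-1, -4, 5)
  hex 28: (-1, -5, 6)
  hex 29: (-1, -6, 7)
Sorted: 30 hexes.

Answer: -1 -7 8
-1 -6 7
-1 -5 6
-1 -4 5
-1 -3 4
-1 -2 3
0 -8 8
0 -2 2
1 -9 8
1 -2 1
2 -10 8
2 -2 0
3 -11 8
3 -2 -1
4 -12 8
4 -2 -2
5 -12 7
5 -3 -2
6 -12 6
6 -4 -2
7 -12 5
7 -5 -2
8 -12 4
8 -6 -2
9 -12 3
9 -11 2
9 -10 1
9 -9 0
9 -8 -1
9 -7 -2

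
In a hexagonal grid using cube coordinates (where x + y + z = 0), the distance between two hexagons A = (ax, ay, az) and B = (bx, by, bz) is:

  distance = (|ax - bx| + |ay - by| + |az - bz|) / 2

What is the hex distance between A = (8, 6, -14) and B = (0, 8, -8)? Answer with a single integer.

|ax - bx| = |8 - 0| = 8
|ay - by| = |6 - 8| = 2
|az - bz| = |-14 - (-8)| = 6
distance = (8 + 2 + 6) / 2 = 16 / 2 = 8

Answer: 8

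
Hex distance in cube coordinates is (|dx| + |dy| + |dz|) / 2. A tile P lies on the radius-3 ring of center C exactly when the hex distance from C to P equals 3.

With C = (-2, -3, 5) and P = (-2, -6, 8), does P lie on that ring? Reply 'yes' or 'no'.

|px - cx| = |-2 - (-2)| = 0
|py - cy| = |-6 - (-3)| = 3
|pz - cz| = |8 - 5| = 3
distance = (0+3+3)/2 = 6/2 = 3
radius = 3; distance == radius -> yes

Answer: yes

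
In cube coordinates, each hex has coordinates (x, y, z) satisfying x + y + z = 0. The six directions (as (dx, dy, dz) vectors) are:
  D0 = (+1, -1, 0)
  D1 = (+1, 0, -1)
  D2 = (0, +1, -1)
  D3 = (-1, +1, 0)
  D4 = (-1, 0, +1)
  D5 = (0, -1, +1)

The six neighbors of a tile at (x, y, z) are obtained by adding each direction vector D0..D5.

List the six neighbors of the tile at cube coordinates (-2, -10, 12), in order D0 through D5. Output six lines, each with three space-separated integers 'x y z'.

Center: (-2, -10, 12). Add each direction:
  D0: (-2, -10, 12) + (1, -1, 0) = (-1, -11, 12)
  D1: (-2, -10, 12) + (1, 0, -1) = (-1, -10, 11)
  D2: (-2, -10, 12) + (0, 1, -1) = (-2, -9, 11)
  D3: (-2, -10, 12) + (-1, 1, 0) = (-3, -9, 12)
  D4: (-2, -10, 12) + (-1, 0, 1) = (-3, -10, 13)
  D5: (-2, -10, 12) + (0, -1, 1) = (-2, -11, 13)

Answer: -1 -11 12
-1 -10 11
-2 -9 11
-3 -9 12
-3 -10 13
-2 -11 13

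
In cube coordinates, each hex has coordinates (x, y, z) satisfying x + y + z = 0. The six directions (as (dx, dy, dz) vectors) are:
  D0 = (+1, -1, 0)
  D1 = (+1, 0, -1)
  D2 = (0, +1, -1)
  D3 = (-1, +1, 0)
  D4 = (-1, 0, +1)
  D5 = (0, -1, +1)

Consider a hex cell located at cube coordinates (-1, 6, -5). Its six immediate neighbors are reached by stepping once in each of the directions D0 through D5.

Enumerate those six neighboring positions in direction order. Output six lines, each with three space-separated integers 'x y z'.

Center: (-1, 6, -5). Add each direction:
  D0: (-1, 6, -5) + (1, -1, 0) = (0, 5, -5)
  D1: (-1, 6, -5) + (1, 0, -1) = (0, 6, -6)
  D2: (-1, 6, -5) + (0, 1, -1) = (-1, 7, -6)
  D3: (-1, 6, -5) + (-1, 1, 0) = (-2, 7, -5)
  D4: (-1, 6, -5) + (-1, 0, 1) = (-2, 6, -4)
  D5: (-1, 6, -5) + (0, -1, 1) = (-1, 5, -4)

Answer: 0 5 -5
0 6 -6
-1 7 -6
-2 7 -5
-2 6 -4
-1 5 -4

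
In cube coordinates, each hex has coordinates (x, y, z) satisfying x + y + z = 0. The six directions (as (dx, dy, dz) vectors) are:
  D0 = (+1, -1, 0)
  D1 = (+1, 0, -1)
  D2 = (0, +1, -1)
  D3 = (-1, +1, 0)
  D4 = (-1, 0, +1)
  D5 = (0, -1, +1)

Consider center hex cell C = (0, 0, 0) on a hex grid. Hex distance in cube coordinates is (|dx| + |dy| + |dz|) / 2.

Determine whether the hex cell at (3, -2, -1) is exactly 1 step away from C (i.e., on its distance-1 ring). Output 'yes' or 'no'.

|px - cx| = |3 - 0| = 3
|py - cy| = |-2 - 0| = 2
|pz - cz| = |-1 - 0| = 1
distance = (3+2+1)/2 = 6/2 = 3
radius = 1; distance != radius -> no

Answer: no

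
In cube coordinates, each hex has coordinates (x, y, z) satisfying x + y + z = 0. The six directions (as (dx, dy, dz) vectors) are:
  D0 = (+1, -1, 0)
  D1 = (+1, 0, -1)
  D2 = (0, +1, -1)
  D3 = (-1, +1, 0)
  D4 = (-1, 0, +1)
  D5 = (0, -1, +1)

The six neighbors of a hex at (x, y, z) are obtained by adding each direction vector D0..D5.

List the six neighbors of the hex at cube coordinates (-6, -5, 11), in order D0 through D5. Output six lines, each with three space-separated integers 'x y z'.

Answer: -5 -6 11
-5 -5 10
-6 -4 10
-7 -4 11
-7 -5 12
-6 -6 12

Derivation:
Center: (-6, -5, 11). Add each direction:
  D0: (-6, -5, 11) + (1, -1, 0) = (-5, -6, 11)
  D1: (-6, -5, 11) + (1, 0, -1) = (-5, -5, 10)
  D2: (-6, -5, 11) + (0, 1, -1) = (-6, -4, 10)
  D3: (-6, -5, 11) + (-1, 1, 0) = (-7, -4, 11)
  D4: (-6, -5, 11) + (-1, 0, 1) = (-7, -5, 12)
  D5: (-6, -5, 11) + (0, -1, 1) = (-6, -6, 12)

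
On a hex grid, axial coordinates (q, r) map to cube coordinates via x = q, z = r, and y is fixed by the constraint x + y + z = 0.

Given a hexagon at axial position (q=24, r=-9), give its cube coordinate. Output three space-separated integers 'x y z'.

Answer: 24 -15 -9

Derivation:
x = q = 24
z = r = -9
y = -x - z = -(24) - (-9) = -15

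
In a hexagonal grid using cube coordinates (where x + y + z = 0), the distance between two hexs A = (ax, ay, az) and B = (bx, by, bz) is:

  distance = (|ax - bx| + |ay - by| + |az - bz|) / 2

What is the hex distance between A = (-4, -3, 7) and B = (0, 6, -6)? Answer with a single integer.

Answer: 13

Derivation:
|ax - bx| = |-4 - 0| = 4
|ay - by| = |-3 - 6| = 9
|az - bz| = |7 - (-6)| = 13
distance = (4 + 9 + 13) / 2 = 26 / 2 = 13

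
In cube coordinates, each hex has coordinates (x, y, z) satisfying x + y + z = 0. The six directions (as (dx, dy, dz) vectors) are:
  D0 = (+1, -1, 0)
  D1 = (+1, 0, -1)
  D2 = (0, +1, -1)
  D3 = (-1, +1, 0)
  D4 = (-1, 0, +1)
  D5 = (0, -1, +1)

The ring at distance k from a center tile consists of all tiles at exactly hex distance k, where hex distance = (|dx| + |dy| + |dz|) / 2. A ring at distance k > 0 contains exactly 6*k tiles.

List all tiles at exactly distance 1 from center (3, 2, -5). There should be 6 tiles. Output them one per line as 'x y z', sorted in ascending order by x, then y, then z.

Answer: 2 2 -4
2 3 -5
3 1 -4
3 3 -6
4 1 -5
4 2 -6

Derivation:
Walk ring at distance 1 from (3, 2, -5):
Start at center + D4*1 = (2, 2, -4)
  hex 0: (2, 2, -4)
  hex 1: (3, 1, -4)
  hex 2: (4, 1, -5)
  hex 3: (4, 2, -6)
  hex 4: (3, 3, -6)
  hex 5: (2, 3, -5)
Sorted: 6 hexes.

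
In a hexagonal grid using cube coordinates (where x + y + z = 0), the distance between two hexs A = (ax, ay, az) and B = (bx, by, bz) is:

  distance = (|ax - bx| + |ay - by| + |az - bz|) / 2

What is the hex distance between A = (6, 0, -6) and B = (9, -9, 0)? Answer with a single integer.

|ax - bx| = |6 - 9| = 3
|ay - by| = |0 - (-9)| = 9
|az - bz| = |-6 - 0| = 6
distance = (3 + 9 + 6) / 2 = 18 / 2 = 9

Answer: 9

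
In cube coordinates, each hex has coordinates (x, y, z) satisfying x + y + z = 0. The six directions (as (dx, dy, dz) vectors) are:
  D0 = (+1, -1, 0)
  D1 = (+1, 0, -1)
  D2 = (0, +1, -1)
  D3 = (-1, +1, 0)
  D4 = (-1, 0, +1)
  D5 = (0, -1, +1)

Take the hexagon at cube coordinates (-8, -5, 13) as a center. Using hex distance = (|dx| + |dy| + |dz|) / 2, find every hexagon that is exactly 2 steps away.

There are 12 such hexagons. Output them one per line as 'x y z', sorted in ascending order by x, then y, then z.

Answer: -10 -5 15
-10 -4 14
-10 -3 13
-9 -6 15
-9 -3 12
-8 -7 15
-8 -3 11
-7 -7 14
-7 -4 11
-6 -7 13
-6 -6 12
-6 -5 11

Derivation:
Walk ring at distance 2 from (-8, -5, 13):
Start at center + D4*2 = (-10, -5, 15)
  hex 0: (-10, -5, 15)
  hex 1: (-9, -6, 15)
  hex 2: (-8, -7, 15)
  hex 3: (-7, -7, 14)
  hex 4: (-6, -7, 13)
  hex 5: (-6, -6, 12)
  hex 6: (-6, -5, 11)
  hex 7: (-7, -4, 11)
  hex 8: (-8, -3, 11)
  hex 9: (-9, -3, 12)
  hex 10: (-10, -3, 13)
  hex 11: (-10, -4, 14)
Sorted: 12 hexes.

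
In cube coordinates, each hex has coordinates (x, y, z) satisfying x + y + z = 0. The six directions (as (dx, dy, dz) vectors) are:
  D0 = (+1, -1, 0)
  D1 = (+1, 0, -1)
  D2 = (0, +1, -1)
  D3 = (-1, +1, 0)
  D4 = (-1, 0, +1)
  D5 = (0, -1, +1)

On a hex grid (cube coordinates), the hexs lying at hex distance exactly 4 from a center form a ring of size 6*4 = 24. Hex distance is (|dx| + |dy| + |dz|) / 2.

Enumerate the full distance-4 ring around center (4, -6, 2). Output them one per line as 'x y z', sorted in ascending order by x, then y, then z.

Answer: 0 -6 6
0 -5 5
0 -4 4
0 -3 3
0 -2 2
1 -7 6
1 -2 1
2 -8 6
2 -2 0
3 -9 6
3 -2 -1
4 -10 6
4 -2 -2
5 -10 5
5 -3 -2
6 -10 4
6 -4 -2
7 -10 3
7 -5 -2
8 -10 2
8 -9 1
8 -8 0
8 -7 -1
8 -6 -2

Derivation:
Walk ring at distance 4 from (4, -6, 2):
Start at center + D4*4 = (0, -6, 6)
  hex 0: (0, -6, 6)
  hex 1: (1, -7, 6)
  hex 2: (2, -8, 6)
  hex 3: (3, -9, 6)
  hex 4: (4, -10, 6)
  hex 5: (5, -10, 5)
  hex 6: (6, -10, 4)
  hex 7: (7, -10, 3)
  hex 8: (8, -10, 2)
  hex 9: (8, -9, 1)
  hex 10: (8, -8, 0)
  hex 11: (8, -7, -1)
  hex 12: (8, -6, -2)
  hex 13: (7, -5, -2)
  hex 14: (6, -4, -2)
  hex 15: (5, -3, -2)
  hex 16: (4, -2, -2)
  hex 17: (3, -2, -1)
  hex 18: (2, -2, 0)
  hex 19: (1, -2, 1)
  hex 20: (0, -2, 2)
  hex 21: (0, -3, 3)
  hex 22: (0, -4, 4)
  hex 23: (0, -5, 5)
Sorted: 24 hexes.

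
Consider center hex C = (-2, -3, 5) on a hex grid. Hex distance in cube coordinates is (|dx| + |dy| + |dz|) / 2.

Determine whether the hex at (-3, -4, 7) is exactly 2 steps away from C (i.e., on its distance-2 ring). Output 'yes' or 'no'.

Answer: yes

Derivation:
|px - cx| = |-3 - (-2)| = 1
|py - cy| = |-4 - (-3)| = 1
|pz - cz| = |7 - 5| = 2
distance = (1+1+2)/2 = 4/2 = 2
radius = 2; distance == radius -> yes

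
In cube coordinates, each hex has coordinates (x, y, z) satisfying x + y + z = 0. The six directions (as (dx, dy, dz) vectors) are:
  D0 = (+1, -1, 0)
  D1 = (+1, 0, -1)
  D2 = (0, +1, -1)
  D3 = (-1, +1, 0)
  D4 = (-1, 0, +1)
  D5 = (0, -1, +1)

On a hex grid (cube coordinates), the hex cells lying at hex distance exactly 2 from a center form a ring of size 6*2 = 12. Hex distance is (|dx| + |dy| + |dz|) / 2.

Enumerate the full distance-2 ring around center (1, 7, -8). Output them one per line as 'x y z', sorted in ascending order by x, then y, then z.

Answer: -1 7 -6
-1 8 -7
-1 9 -8
0 6 -6
0 9 -9
1 5 -6
1 9 -10
2 5 -7
2 8 -10
3 5 -8
3 6 -9
3 7 -10

Derivation:
Walk ring at distance 2 from (1, 7, -8):
Start at center + D4*2 = (-1, 7, -6)
  hex 0: (-1, 7, -6)
  hex 1: (0, 6, -6)
  hex 2: (1, 5, -6)
  hex 3: (2, 5, -7)
  hex 4: (3, 5, -8)
  hex 5: (3, 6, -9)
  hex 6: (3, 7, -10)
  hex 7: (2, 8, -10)
  hex 8: (1, 9, -10)
  hex 9: (0, 9, -9)
  hex 10: (-1, 9, -8)
  hex 11: (-1, 8, -7)
Sorted: 12 hexes.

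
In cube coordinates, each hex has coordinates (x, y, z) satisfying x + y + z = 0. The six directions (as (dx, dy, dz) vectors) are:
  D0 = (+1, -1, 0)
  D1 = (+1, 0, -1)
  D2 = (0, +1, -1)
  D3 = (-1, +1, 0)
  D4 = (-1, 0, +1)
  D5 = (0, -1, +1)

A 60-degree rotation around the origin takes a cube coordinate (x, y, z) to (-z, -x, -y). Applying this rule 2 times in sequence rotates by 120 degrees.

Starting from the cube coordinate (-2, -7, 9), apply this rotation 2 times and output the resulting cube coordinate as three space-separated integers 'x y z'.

Start: (-2, -7, 9)
Step 1: (-2, -7, 9) -> (-(9), -(-2), -(-7)) = (-9, 2, 7)
Step 2: (-9, 2, 7) -> (-(7), -(-9), -(2)) = (-7, 9, -2)

Answer: -7 9 -2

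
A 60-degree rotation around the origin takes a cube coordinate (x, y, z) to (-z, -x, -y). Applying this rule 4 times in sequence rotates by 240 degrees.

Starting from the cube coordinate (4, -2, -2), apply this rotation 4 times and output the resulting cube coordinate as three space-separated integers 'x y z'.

Start: (4, -2, -2)
Step 1: (4, -2, -2) -> (-(-2), -(4), -(-2)) = (2, -4, 2)
Step 2: (2, -4, 2) -> (-(2), -(2), -(-4)) = (-2, -2, 4)
Step 3: (-2, -2, 4) -> (-(4), -(-2), -(-2)) = (-4, 2, 2)
Step 4: (-4, 2, 2) -> (-(2), -(-4), -(2)) = (-2, 4, -2)

Answer: -2 4 -2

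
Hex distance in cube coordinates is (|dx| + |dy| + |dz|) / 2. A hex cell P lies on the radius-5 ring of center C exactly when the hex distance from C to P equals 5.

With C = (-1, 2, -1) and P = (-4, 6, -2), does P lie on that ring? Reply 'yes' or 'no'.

Answer: no

Derivation:
|px - cx| = |-4 - (-1)| = 3
|py - cy| = |6 - 2| = 4
|pz - cz| = |-2 - (-1)| = 1
distance = (3+4+1)/2 = 8/2 = 4
radius = 5; distance != radius -> no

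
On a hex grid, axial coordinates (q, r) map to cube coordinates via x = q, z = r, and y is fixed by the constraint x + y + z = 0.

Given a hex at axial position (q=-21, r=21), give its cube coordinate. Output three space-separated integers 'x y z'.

x = q = -21
z = r = 21
y = -x - z = -(-21) - (21) = 0

Answer: -21 0 21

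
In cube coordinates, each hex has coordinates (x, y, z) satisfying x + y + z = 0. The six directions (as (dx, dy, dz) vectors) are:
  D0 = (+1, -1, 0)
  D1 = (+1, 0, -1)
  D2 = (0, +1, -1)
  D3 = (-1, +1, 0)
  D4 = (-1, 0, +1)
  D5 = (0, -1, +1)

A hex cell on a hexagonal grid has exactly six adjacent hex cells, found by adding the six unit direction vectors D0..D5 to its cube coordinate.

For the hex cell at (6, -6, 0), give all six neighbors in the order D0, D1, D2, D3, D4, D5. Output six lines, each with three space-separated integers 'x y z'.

Center: (6, -6, 0). Add each direction:
  D0: (6, -6, 0) + (1, -1, 0) = (7, -7, 0)
  D1: (6, -6, 0) + (1, 0, -1) = (7, -6, -1)
  D2: (6, -6, 0) + (0, 1, -1) = (6, -5, -1)
  D3: (6, -6, 0) + (-1, 1, 0) = (5, -5, 0)
  D4: (6, -6, 0) + (-1, 0, 1) = (5, -6, 1)
  D5: (6, -6, 0) + (0, -1, 1) = (6, -7, 1)

Answer: 7 -7 0
7 -6 -1
6 -5 -1
5 -5 0
5 -6 1
6 -7 1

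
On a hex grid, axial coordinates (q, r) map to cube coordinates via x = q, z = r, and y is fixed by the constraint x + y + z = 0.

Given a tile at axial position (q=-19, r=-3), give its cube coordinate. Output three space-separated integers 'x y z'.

Answer: -19 22 -3

Derivation:
x = q = -19
z = r = -3
y = -x - z = -(-19) - (-3) = 22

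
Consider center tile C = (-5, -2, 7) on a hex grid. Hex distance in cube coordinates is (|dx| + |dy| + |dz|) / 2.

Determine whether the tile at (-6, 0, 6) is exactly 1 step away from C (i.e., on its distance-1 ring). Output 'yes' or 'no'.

|px - cx| = |-6 - (-5)| = 1
|py - cy| = |0 - (-2)| = 2
|pz - cz| = |6 - 7| = 1
distance = (1+2+1)/2 = 4/2 = 2
radius = 1; distance != radius -> no

Answer: no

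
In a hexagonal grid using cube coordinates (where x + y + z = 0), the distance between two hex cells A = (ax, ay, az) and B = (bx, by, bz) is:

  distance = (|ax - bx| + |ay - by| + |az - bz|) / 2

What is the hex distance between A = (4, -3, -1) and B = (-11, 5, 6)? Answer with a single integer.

|ax - bx| = |4 - (-11)| = 15
|ay - by| = |-3 - 5| = 8
|az - bz| = |-1 - 6| = 7
distance = (15 + 8 + 7) / 2 = 30 / 2 = 15

Answer: 15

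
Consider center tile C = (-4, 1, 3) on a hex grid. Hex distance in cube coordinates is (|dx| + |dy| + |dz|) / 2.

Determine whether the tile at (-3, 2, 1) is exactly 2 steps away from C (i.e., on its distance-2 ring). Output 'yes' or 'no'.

|px - cx| = |-3 - (-4)| = 1
|py - cy| = |2 - 1| = 1
|pz - cz| = |1 - 3| = 2
distance = (1+1+2)/2 = 4/2 = 2
radius = 2; distance == radius -> yes

Answer: yes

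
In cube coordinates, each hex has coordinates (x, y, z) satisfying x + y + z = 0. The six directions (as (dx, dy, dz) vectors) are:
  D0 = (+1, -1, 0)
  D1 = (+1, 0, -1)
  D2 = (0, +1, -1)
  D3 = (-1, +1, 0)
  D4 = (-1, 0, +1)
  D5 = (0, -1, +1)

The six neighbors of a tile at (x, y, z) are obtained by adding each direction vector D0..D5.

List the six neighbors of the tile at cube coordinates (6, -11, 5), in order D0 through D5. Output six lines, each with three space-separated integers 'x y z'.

Answer: 7 -12 5
7 -11 4
6 -10 4
5 -10 5
5 -11 6
6 -12 6

Derivation:
Center: (6, -11, 5). Add each direction:
  D0: (6, -11, 5) + (1, -1, 0) = (7, -12, 5)
  D1: (6, -11, 5) + (1, 0, -1) = (7, -11, 4)
  D2: (6, -11, 5) + (0, 1, -1) = (6, -10, 4)
  D3: (6, -11, 5) + (-1, 1, 0) = (5, -10, 5)
  D4: (6, -11, 5) + (-1, 0, 1) = (5, -11, 6)
  D5: (6, -11, 5) + (0, -1, 1) = (6, -12, 6)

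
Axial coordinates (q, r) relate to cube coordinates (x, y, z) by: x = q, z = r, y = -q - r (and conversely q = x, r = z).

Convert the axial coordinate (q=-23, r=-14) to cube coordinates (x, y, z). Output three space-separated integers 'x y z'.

x = q = -23
z = r = -14
y = -x - z = -(-23) - (-14) = 37

Answer: -23 37 -14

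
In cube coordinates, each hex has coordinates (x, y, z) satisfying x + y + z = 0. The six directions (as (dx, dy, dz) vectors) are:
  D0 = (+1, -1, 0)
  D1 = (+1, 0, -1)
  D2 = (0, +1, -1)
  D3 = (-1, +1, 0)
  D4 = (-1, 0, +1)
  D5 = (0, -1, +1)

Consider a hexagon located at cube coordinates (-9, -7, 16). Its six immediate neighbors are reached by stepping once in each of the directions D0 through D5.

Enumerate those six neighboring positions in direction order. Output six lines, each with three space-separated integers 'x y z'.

Center: (-9, -7, 16). Add each direction:
  D0: (-9, -7, 16) + (1, -1, 0) = (-8, -8, 16)
  D1: (-9, -7, 16) + (1, 0, -1) = (-8, -7, 15)
  D2: (-9, -7, 16) + (0, 1, -1) = (-9, -6, 15)
  D3: (-9, -7, 16) + (-1, 1, 0) = (-10, -6, 16)
  D4: (-9, -7, 16) + (-1, 0, 1) = (-10, -7, 17)
  D5: (-9, -7, 16) + (0, -1, 1) = (-9, -8, 17)

Answer: -8 -8 16
-8 -7 15
-9 -6 15
-10 -6 16
-10 -7 17
-9 -8 17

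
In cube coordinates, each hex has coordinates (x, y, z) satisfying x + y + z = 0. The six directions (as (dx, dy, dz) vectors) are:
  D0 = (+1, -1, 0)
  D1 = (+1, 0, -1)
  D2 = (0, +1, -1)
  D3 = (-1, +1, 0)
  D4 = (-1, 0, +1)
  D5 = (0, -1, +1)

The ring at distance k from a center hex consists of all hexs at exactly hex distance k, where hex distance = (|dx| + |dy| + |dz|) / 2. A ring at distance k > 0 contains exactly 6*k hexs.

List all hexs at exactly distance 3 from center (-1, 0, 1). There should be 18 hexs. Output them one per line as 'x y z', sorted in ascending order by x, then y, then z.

Walk ring at distance 3 from (-1, 0, 1):
Start at center + D4*3 = (-4, 0, 4)
  hex 0: (-4, 0, 4)
  hex 1: (-3, -1, 4)
  hex 2: (-2, -2, 4)
  hex 3: (-1, -3, 4)
  hex 4: (0, -3, 3)
  hex 5: (1, -3, 2)
  hex 6: (2, -3, 1)
  hex 7: (2, -2, 0)
  hex 8: (2, -1, -1)
  hex 9: (2, 0, -2)
  hex 10: (1, 1, -2)
  hex 11: (0, 2, -2)
  hex 12: (-1, 3, -2)
  hex 13: (-2, 3, -1)
  hex 14: (-3, 3, 0)
  hex 15: (-4, 3, 1)
  hex 16: (-4, 2, 2)
  hex 17: (-4, 1, 3)
Sorted: 18 hexes.

Answer: -4 0 4
-4 1 3
-4 2 2
-4 3 1
-3 -1 4
-3 3 0
-2 -2 4
-2 3 -1
-1 -3 4
-1 3 -2
0 -3 3
0 2 -2
1 -3 2
1 1 -2
2 -3 1
2 -2 0
2 -1 -1
2 0 -2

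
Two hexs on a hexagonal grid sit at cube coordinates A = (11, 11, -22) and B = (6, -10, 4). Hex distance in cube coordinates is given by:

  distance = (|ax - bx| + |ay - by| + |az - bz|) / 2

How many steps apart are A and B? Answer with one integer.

Answer: 26

Derivation:
|ax - bx| = |11 - 6| = 5
|ay - by| = |11 - (-10)| = 21
|az - bz| = |-22 - 4| = 26
distance = (5 + 21 + 26) / 2 = 52 / 2 = 26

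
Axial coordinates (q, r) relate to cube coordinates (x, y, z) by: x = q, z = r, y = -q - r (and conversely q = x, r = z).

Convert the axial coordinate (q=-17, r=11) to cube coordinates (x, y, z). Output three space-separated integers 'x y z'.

Answer: -17 6 11

Derivation:
x = q = -17
z = r = 11
y = -x - z = -(-17) - (11) = 6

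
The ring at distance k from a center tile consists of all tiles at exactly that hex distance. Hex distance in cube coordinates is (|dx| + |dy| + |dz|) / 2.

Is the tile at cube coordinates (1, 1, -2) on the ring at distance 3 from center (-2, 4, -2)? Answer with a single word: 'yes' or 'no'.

|px - cx| = |1 - (-2)| = 3
|py - cy| = |1 - 4| = 3
|pz - cz| = |-2 - (-2)| = 0
distance = (3+3+0)/2 = 6/2 = 3
radius = 3; distance == radius -> yes

Answer: yes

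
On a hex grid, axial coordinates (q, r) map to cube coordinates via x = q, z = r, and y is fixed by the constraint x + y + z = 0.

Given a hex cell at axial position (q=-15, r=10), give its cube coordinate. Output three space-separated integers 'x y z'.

Answer: -15 5 10

Derivation:
x = q = -15
z = r = 10
y = -x - z = -(-15) - (10) = 5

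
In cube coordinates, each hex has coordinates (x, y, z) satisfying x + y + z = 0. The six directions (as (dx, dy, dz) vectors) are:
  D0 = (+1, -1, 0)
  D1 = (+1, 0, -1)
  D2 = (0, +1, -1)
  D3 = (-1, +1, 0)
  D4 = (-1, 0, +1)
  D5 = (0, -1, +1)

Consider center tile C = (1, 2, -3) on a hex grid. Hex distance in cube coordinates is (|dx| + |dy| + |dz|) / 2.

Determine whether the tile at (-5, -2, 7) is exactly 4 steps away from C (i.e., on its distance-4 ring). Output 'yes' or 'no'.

|px - cx| = |-5 - 1| = 6
|py - cy| = |-2 - 2| = 4
|pz - cz| = |7 - (-3)| = 10
distance = (6+4+10)/2 = 20/2 = 10
radius = 4; distance != radius -> no

Answer: no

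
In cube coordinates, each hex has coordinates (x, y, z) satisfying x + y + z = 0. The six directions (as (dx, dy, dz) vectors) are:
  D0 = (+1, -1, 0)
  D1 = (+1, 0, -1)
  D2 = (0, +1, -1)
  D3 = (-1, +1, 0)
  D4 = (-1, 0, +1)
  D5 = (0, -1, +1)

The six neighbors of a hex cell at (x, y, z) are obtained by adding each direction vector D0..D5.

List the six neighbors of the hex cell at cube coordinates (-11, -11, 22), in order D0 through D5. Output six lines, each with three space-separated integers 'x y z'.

Center: (-11, -11, 22). Add each direction:
  D0: (-11, -11, 22) + (1, -1, 0) = (-10, -12, 22)
  D1: (-11, -11, 22) + (1, 0, -1) = (-10, -11, 21)
  D2: (-11, -11, 22) + (0, 1, -1) = (-11, -10, 21)
  D3: (-11, -11, 22) + (-1, 1, 0) = (-12, -10, 22)
  D4: (-11, -11, 22) + (-1, 0, 1) = (-12, -11, 23)
  D5: (-11, -11, 22) + (0, -1, 1) = (-11, -12, 23)

Answer: -10 -12 22
-10 -11 21
-11 -10 21
-12 -10 22
-12 -11 23
-11 -12 23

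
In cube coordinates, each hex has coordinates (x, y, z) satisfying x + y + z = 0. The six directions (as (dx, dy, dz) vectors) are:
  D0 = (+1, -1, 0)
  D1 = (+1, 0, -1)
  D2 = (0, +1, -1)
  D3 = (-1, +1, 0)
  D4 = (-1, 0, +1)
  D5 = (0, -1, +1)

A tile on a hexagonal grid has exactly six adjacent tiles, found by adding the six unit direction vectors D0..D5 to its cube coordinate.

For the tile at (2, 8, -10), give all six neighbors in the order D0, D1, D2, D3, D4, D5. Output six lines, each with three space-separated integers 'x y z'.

Center: (2, 8, -10). Add each direction:
  D0: (2, 8, -10) + (1, -1, 0) = (3, 7, -10)
  D1: (2, 8, -10) + (1, 0, -1) = (3, 8, -11)
  D2: (2, 8, -10) + (0, 1, -1) = (2, 9, -11)
  D3: (2, 8, -10) + (-1, 1, 0) = (1, 9, -10)
  D4: (2, 8, -10) + (-1, 0, 1) = (1, 8, -9)
  D5: (2, 8, -10) + (0, -1, 1) = (2, 7, -9)

Answer: 3 7 -10
3 8 -11
2 9 -11
1 9 -10
1 8 -9
2 7 -9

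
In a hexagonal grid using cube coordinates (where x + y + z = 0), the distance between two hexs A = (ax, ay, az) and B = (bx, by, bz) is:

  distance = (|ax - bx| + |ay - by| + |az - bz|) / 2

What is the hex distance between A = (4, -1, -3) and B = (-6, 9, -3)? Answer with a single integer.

|ax - bx| = |4 - (-6)| = 10
|ay - by| = |-1 - 9| = 10
|az - bz| = |-3 - (-3)| = 0
distance = (10 + 10 + 0) / 2 = 20 / 2 = 10

Answer: 10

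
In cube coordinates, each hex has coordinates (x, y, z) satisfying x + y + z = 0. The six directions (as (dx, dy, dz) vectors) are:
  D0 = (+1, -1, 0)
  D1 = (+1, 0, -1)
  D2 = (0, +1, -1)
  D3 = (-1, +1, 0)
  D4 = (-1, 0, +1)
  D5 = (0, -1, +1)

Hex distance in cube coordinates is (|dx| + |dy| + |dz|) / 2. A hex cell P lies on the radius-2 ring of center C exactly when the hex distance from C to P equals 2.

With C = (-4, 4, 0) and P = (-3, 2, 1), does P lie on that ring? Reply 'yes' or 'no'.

Answer: yes

Derivation:
|px - cx| = |-3 - (-4)| = 1
|py - cy| = |2 - 4| = 2
|pz - cz| = |1 - 0| = 1
distance = (1+2+1)/2 = 4/2 = 2
radius = 2; distance == radius -> yes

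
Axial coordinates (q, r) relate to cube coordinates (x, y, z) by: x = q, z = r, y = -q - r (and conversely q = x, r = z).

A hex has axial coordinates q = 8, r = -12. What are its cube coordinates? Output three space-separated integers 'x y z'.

Answer: 8 4 -12

Derivation:
x = q = 8
z = r = -12
y = -x - z = -(8) - (-12) = 4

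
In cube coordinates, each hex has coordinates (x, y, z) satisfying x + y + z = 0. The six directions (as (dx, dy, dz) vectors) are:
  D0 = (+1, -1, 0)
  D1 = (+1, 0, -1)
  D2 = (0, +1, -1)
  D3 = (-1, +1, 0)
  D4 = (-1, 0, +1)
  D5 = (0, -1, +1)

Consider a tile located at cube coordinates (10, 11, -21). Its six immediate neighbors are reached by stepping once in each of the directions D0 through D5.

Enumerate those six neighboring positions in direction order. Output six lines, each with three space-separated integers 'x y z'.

Answer: 11 10 -21
11 11 -22
10 12 -22
9 12 -21
9 11 -20
10 10 -20

Derivation:
Center: (10, 11, -21). Add each direction:
  D0: (10, 11, -21) + (1, -1, 0) = (11, 10, -21)
  D1: (10, 11, -21) + (1, 0, -1) = (11, 11, -22)
  D2: (10, 11, -21) + (0, 1, -1) = (10, 12, -22)
  D3: (10, 11, -21) + (-1, 1, 0) = (9, 12, -21)
  D4: (10, 11, -21) + (-1, 0, 1) = (9, 11, -20)
  D5: (10, 11, -21) + (0, -1, 1) = (10, 10, -20)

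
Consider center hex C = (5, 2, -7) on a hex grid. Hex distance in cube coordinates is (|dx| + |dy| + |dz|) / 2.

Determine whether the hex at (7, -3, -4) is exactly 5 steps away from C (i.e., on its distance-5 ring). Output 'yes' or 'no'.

Answer: yes

Derivation:
|px - cx| = |7 - 5| = 2
|py - cy| = |-3 - 2| = 5
|pz - cz| = |-4 - (-7)| = 3
distance = (2+5+3)/2 = 10/2 = 5
radius = 5; distance == radius -> yes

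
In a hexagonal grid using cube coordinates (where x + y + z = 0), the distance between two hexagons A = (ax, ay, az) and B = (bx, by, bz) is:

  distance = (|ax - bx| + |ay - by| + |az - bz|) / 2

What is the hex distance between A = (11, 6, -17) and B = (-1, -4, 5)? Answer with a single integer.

Answer: 22

Derivation:
|ax - bx| = |11 - (-1)| = 12
|ay - by| = |6 - (-4)| = 10
|az - bz| = |-17 - 5| = 22
distance = (12 + 10 + 22) / 2 = 44 / 2 = 22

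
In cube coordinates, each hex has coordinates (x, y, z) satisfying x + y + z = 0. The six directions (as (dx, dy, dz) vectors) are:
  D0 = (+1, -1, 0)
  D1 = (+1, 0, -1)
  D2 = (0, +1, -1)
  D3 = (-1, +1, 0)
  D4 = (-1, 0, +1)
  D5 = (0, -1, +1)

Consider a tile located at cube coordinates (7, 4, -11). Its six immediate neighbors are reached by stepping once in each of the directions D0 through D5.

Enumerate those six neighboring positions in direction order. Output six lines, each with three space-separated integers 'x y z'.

Answer: 8 3 -11
8 4 -12
7 5 -12
6 5 -11
6 4 -10
7 3 -10

Derivation:
Center: (7, 4, -11). Add each direction:
  D0: (7, 4, -11) + (1, -1, 0) = (8, 3, -11)
  D1: (7, 4, -11) + (1, 0, -1) = (8, 4, -12)
  D2: (7, 4, -11) + (0, 1, -1) = (7, 5, -12)
  D3: (7, 4, -11) + (-1, 1, 0) = (6, 5, -11)
  D4: (7, 4, -11) + (-1, 0, 1) = (6, 4, -10)
  D5: (7, 4, -11) + (0, -1, 1) = (7, 3, -10)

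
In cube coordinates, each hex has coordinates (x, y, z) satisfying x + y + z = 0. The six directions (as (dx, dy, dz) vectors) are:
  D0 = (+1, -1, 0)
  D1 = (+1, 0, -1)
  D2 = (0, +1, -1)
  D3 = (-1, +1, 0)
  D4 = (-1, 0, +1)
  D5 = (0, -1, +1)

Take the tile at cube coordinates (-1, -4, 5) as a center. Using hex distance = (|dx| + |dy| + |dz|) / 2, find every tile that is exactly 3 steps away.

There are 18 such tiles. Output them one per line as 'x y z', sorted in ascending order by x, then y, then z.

Answer: -4 -4 8
-4 -3 7
-4 -2 6
-4 -1 5
-3 -5 8
-3 -1 4
-2 -6 8
-2 -1 3
-1 -7 8
-1 -1 2
0 -7 7
0 -2 2
1 -7 6
1 -3 2
2 -7 5
2 -6 4
2 -5 3
2 -4 2

Derivation:
Walk ring at distance 3 from (-1, -4, 5):
Start at center + D4*3 = (-4, -4, 8)
  hex 0: (-4, -4, 8)
  hex 1: (-3, -5, 8)
  hex 2: (-2, -6, 8)
  hex 3: (-1, -7, 8)
  hex 4: (0, -7, 7)
  hex 5: (1, -7, 6)
  hex 6: (2, -7, 5)
  hex 7: (2, -6, 4)
  hex 8: (2, -5, 3)
  hex 9: (2, -4, 2)
  hex 10: (1, -3, 2)
  hex 11: (0, -2, 2)
  hex 12: (-1, -1, 2)
  hex 13: (-2, -1, 3)
  hex 14: (-3, -1, 4)
  hex 15: (-4, -1, 5)
  hex 16: (-4, -2, 6)
  hex 17: (-4, -3, 7)
Sorted: 18 hexes.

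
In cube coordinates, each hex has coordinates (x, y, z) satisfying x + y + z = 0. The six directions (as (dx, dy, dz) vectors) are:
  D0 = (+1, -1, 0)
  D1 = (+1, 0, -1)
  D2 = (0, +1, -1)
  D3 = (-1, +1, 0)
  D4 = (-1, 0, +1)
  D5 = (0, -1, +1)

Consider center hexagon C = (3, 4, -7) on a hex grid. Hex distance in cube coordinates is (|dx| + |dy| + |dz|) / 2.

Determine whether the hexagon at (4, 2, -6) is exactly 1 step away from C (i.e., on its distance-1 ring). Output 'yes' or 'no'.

|px - cx| = |4 - 3| = 1
|py - cy| = |2 - 4| = 2
|pz - cz| = |-6 - (-7)| = 1
distance = (1+2+1)/2 = 4/2 = 2
radius = 1; distance != radius -> no

Answer: no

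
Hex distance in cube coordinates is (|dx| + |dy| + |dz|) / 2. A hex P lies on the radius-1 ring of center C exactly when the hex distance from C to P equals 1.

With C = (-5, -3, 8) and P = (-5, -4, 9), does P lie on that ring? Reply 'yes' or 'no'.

|px - cx| = |-5 - (-5)| = 0
|py - cy| = |-4 - (-3)| = 1
|pz - cz| = |9 - 8| = 1
distance = (0+1+1)/2 = 2/2 = 1
radius = 1; distance == radius -> yes

Answer: yes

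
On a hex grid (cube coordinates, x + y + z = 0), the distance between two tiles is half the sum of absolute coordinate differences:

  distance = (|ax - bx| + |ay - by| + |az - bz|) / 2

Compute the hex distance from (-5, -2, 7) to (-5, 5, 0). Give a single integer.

|ax - bx| = |-5 - (-5)| = 0
|ay - by| = |-2 - 5| = 7
|az - bz| = |7 - 0| = 7
distance = (0 + 7 + 7) / 2 = 14 / 2 = 7

Answer: 7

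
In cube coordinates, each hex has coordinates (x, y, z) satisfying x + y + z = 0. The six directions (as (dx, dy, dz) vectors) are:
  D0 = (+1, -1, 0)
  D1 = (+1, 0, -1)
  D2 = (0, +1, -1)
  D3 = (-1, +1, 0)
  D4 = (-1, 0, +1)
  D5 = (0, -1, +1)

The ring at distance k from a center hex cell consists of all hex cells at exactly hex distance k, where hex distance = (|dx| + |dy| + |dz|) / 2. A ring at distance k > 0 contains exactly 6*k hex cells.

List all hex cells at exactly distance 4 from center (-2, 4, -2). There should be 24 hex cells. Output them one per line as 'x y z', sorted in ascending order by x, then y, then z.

Walk ring at distance 4 from (-2, 4, -2):
Start at center + D4*4 = (-6, 4, 2)
  hex 0: (-6, 4, 2)
  hex 1: (-5, 3, 2)
  hex 2: (-4, 2, 2)
  hex 3: (-3, 1, 2)
  hex 4: (-2, 0, 2)
  hex 5: (-1, 0, 1)
  hex 6: (0, 0, 0)
  hex 7: (1, 0, -1)
  hex 8: (2, 0, -2)
  hex 9: (2, 1, -3)
  hex 10: (2, 2, -4)
  hex 11: (2, 3, -5)
  hex 12: (2, 4, -6)
  hex 13: (1, 5, -6)
  hex 14: (0, 6, -6)
  hex 15: (-1, 7, -6)
  hex 16: (-2, 8, -6)
  hex 17: (-3, 8, -5)
  hex 18: (-4, 8, -4)
  hex 19: (-5, 8, -3)
  hex 20: (-6, 8, -2)
  hex 21: (-6, 7, -1)
  hex 22: (-6, 6, 0)
  hex 23: (-6, 5, 1)
Sorted: 24 hexes.

Answer: -6 4 2
-6 5 1
-6 6 0
-6 7 -1
-6 8 -2
-5 3 2
-5 8 -3
-4 2 2
-4 8 -4
-3 1 2
-3 8 -5
-2 0 2
-2 8 -6
-1 0 1
-1 7 -6
0 0 0
0 6 -6
1 0 -1
1 5 -6
2 0 -2
2 1 -3
2 2 -4
2 3 -5
2 4 -6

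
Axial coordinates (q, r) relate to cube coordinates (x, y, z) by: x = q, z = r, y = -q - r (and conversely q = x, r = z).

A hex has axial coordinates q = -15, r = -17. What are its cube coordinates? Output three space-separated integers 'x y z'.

Answer: -15 32 -17

Derivation:
x = q = -15
z = r = -17
y = -x - z = -(-15) - (-17) = 32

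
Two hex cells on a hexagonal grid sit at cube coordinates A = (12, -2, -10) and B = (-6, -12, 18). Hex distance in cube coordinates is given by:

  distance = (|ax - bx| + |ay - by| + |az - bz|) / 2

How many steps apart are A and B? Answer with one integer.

Answer: 28

Derivation:
|ax - bx| = |12 - (-6)| = 18
|ay - by| = |-2 - (-12)| = 10
|az - bz| = |-10 - 18| = 28
distance = (18 + 10 + 28) / 2 = 56 / 2 = 28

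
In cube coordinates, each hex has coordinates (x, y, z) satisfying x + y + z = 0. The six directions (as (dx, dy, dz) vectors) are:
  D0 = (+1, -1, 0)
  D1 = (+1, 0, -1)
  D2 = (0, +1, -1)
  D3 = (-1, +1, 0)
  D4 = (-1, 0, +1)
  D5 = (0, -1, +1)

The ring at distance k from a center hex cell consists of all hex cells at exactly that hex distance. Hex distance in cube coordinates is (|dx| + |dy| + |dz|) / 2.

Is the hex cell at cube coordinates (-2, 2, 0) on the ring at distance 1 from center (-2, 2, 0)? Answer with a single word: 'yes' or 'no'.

Answer: no

Derivation:
|px - cx| = |-2 - (-2)| = 0
|py - cy| = |2 - 2| = 0
|pz - cz| = |0 - 0| = 0
distance = (0+0+0)/2 = 0/2 = 0
radius = 1; distance != radius -> no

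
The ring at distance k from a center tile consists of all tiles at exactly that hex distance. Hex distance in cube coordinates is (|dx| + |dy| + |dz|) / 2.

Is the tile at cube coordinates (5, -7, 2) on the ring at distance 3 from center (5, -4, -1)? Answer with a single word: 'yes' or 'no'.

|px - cx| = |5 - 5| = 0
|py - cy| = |-7 - (-4)| = 3
|pz - cz| = |2 - (-1)| = 3
distance = (0+3+3)/2 = 6/2 = 3
radius = 3; distance == radius -> yes

Answer: yes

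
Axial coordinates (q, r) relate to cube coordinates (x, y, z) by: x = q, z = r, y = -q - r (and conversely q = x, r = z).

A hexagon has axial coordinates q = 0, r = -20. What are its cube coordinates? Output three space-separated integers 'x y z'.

x = q = 0
z = r = -20
y = -x - z = -(0) - (-20) = 20

Answer: 0 20 -20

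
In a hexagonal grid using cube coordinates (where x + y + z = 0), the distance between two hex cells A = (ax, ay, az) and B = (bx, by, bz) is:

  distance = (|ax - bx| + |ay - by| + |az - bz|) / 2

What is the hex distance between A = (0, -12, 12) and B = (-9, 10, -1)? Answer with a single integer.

Answer: 22

Derivation:
|ax - bx| = |0 - (-9)| = 9
|ay - by| = |-12 - 10| = 22
|az - bz| = |12 - (-1)| = 13
distance = (9 + 22 + 13) / 2 = 44 / 2 = 22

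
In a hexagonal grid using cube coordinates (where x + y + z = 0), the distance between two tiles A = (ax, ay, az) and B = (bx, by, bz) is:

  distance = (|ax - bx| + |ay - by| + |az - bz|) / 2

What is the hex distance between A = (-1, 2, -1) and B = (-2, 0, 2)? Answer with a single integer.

Answer: 3

Derivation:
|ax - bx| = |-1 - (-2)| = 1
|ay - by| = |2 - 0| = 2
|az - bz| = |-1 - 2| = 3
distance = (1 + 2 + 3) / 2 = 6 / 2 = 3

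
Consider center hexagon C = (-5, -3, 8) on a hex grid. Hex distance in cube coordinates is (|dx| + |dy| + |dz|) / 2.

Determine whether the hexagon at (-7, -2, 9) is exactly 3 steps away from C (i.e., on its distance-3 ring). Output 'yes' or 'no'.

Answer: no

Derivation:
|px - cx| = |-7 - (-5)| = 2
|py - cy| = |-2 - (-3)| = 1
|pz - cz| = |9 - 8| = 1
distance = (2+1+1)/2 = 4/2 = 2
radius = 3; distance != radius -> no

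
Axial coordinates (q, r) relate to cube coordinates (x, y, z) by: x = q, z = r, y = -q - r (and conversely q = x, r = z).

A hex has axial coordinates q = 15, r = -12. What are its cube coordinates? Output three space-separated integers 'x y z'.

Answer: 15 -3 -12

Derivation:
x = q = 15
z = r = -12
y = -x - z = -(15) - (-12) = -3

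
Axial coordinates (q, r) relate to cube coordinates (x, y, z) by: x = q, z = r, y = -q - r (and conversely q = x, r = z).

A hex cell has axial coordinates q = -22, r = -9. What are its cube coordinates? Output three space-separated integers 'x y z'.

x = q = -22
z = r = -9
y = -x - z = -(-22) - (-9) = 31

Answer: -22 31 -9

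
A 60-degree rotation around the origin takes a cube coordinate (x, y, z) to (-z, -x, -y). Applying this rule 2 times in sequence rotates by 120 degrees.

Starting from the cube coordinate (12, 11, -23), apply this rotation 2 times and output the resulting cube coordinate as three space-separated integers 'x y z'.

Start: (12, 11, -23)
Step 1: (12, 11, -23) -> (-(-23), -(12), -(11)) = (23, -12, -11)
Step 2: (23, -12, -11) -> (-(-11), -(23), -(-12)) = (11, -23, 12)

Answer: 11 -23 12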